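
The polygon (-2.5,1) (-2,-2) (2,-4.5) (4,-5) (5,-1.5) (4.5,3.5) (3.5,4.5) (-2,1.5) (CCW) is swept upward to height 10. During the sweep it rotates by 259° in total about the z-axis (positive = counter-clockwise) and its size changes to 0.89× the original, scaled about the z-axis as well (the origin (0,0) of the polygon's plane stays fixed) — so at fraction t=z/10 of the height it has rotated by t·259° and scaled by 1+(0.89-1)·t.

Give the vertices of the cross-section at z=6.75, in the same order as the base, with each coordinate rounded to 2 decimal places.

Cross-section at z=6.75: (2.22,-1.13) (2.01,1.68) (-1.47,4.32) (-3.27,4.94) (-4.48,1.80) (-4.44,-2.85) (-3.60,-3.86) (1.72,-1.55)

t = z/height = 6.75/10 = 0.675
s = 1 + (scale-1)·z/height = 1 + (0.89-1)·6.75/10 = 0.925750
θ = twist·z/height = 259°·6.75/10 = 174.8250° = 3.051272 rad
cos θ = -0.995924, sin θ = 0.090198 (intermediates below are computed at full precision and shown rounded to 5 d.p.)
v1: (-2.5,1) → rotate → (2.39961,-1.22142) → ×s → (2.22144,-1.13073) → (2.22,-1.13)
v2: (-2,-2) → rotate → (2.17224,1.81145) → ×s → (2.01095,1.67695) → (2.01,1.68)
v3: (2,-4.5) → rotate → (-1.58596,4.66205) → ×s → (-1.46820,4.31590) → (-1.47,4.32)
v4: (4,-5) → rotate → (-3.53271,5.34041) → ×s → (-3.27040,4.94389) → (-3.27,4.94)
v5: (5,-1.5) → rotate → (-4.84432,1.94488) → ×s → (-4.48463,1.80047) → (-4.48,1.80)
v6: (4.5,3.5) → rotate → (-4.79735,-3.07984) → ×s → (-4.44115,-2.85116) → (-4.44,-2.85)
v7: (3.5,4.5) → rotate → (-3.89162,-4.16596) → ×s → (-3.60267,-3.85664) → (-3.60,-3.86)
v8: (-2,1.5) → rotate → (1.85655,-1.67428) → ×s → (1.71870,-1.54997) → (1.72,-1.55)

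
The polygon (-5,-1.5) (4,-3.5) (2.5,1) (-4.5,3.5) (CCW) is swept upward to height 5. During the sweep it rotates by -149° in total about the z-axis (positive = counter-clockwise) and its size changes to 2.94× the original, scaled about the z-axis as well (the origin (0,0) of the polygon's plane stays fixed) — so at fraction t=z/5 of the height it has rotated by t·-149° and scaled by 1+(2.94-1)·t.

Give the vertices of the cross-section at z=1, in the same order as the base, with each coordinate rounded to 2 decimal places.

t = z/height = 1/5 = 0.2
s = 1 + (scale-1)·z/height = 1 + (2.94-1)·1/5 = 1.388000
θ = twist·z/height = -149°·1/5 = -29.8000° = -0.520108 rad
cos θ = 0.867765, sin θ = -0.496974 (intermediates below are computed at full precision and shown rounded to 5 d.p.)
v1: (-5,-1.5) → rotate → (-5.08429,1.18322) → ×s → (-7.05699,1.64231) → (-7.06,1.64)
v2: (4,-3.5) → rotate → (1.73165,-5.02507) → ×s → (2.40353,-6.97480) → (2.40,-6.97)
v3: (2.5,1) → rotate → (2.66639,-0.37467) → ×s → (3.70095,-0.52004) → (3.70,-0.52)
v4: (-4.5,3.5) → rotate → (-2.16554,5.27356) → ×s → (-3.00576,7.31970) → (-3.01,7.32)

Cross-section at z=1: (-7.06,1.64) (2.40,-6.97) (3.70,-0.52) (-3.01,7.32)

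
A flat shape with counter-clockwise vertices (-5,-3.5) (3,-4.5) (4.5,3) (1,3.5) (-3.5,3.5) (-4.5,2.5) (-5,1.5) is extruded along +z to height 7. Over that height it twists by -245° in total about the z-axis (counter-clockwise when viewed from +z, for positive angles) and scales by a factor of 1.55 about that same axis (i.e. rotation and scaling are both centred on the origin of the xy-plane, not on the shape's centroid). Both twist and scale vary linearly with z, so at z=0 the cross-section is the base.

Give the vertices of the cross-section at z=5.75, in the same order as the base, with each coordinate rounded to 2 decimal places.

Cross-section at z=5.75: (8.61,2.10) (-1.69,7.67) (-7.67,-1.69) (-3.19,-4.21) (2.89,-6.58) (4.77,-5.75) (5.98,-4.66)

t = z/height = 5.75/7 = 0.821429
s = 1 + (scale-1)·z/height = 1 + (1.55-1)·5.75/7 = 1.451786
θ = twist·z/height = -245°·5.75/7 = -201.2500° = -3.512475 rad
cos θ = -0.932008, sin θ = 0.362438 (intermediates below are computed at full precision and shown rounded to 5 d.p.)
v1: (-5,-3.5) → rotate → (5.92857,1.44984) → ×s → (8.60702,2.10485) → (8.61,2.10)
v2: (3,-4.5) → rotate → (-1.16505,5.28135) → ×s → (-1.69141,7.66739) → (-1.69,7.67)
v3: (4.5,3) → rotate → (-5.28135,-1.16505) → ×s → (-7.66739,-1.69141) → (-7.67,-1.69)
v4: (1,3.5) → rotate → (-2.20054,-2.89959) → ×s → (-3.19471,-4.20958) → (-3.19,-4.21)
v5: (-3.5,3.5) → rotate → (1.99349,-4.53056) → ×s → (2.89413,-6.57740) → (2.89,-6.58)
v6: (-4.5,2.5) → rotate → (3.28794,-3.96099) → ×s → (4.77338,-5.75051) → (4.77,-5.75)
v7: (-5,1.5) → rotate → (4.11638,-3.21020) → ×s → (5.97611,-4.66053) → (5.98,-4.66)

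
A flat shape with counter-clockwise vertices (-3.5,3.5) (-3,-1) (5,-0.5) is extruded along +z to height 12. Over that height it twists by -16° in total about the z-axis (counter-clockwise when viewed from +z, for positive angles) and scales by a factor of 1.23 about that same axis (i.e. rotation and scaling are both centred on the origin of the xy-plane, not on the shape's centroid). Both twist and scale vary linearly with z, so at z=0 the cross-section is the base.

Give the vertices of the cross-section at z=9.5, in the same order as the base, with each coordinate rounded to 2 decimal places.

Cross-section at z=9.5: (-3.13,4.94) (-3.72,-0.38) (5.64,-1.87)

t = z/height = 9.5/12 = 0.791667
s = 1 + (scale-1)·z/height = 1 + (1.23-1)·9.5/12 = 1.182083
θ = twist·z/height = -16°·9.5/12 = -12.6667° = -0.221075 rad
cos θ = 0.975662, sin θ = -0.219279 (intermediates below are computed at full precision and shown rounded to 5 d.p.)
v1: (-3.5,3.5) → rotate → (-2.64734,4.18229) → ×s → (-3.12938,4.94382) → (-3.13,4.94)
v2: (-3,-1) → rotate → (-3.14627,-0.31783) → ×s → (-3.71915,-0.37570) → (-3.72,-0.38)
v3: (5,-0.5) → rotate → (4.76867,-1.58422) → ×s → (5.63697,-1.87269) → (5.64,-1.87)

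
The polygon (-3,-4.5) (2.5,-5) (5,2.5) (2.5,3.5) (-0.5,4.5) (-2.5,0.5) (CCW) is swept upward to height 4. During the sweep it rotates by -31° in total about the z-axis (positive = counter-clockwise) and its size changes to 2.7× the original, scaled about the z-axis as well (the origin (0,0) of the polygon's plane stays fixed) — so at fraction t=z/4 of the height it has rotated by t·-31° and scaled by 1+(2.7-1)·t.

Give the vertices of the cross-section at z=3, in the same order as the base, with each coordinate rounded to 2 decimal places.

t = z/height = 3/4 = 0.75
s = 1 + (scale-1)·z/height = 1 + (2.7-1)·3/4 = 2.275000
θ = twist·z/height = -31°·3/4 = -23.2500° = -0.405789 rad
cos θ = 0.918791, sin θ = -0.394744 (intermediates below are computed at full precision and shown rounded to 5 d.p.)
v1: (-3,-4.5) → rotate → (-4.53272,-2.95033) → ×s → (-10.31194,-6.71200) → (-10.31,-6.71)
v2: (2.5,-5) → rotate → (0.32326,-5.58082) → ×s → (0.73541,-12.69636) → (0.74,-12.70)
v3: (5,2.5) → rotate → (5.58082,0.32326) → ×s → (12.69636,0.73541) → (12.70,0.74)
v4: (2.5,3.5) → rotate → (3.67858,2.22891) → ×s → (8.36877,5.07077) → (8.37,5.07)
v5: (-0.5,4.5) → rotate → (1.31695,4.33193) → ×s → (2.99607,9.85515) → (3.00,9.86)
v6: (-2.5,0.5) → rotate → (-2.09961,1.44626) → ×s → (-4.77660,3.29023) → (-4.78,3.29)

Cross-section at z=3: (-10.31,-6.71) (0.74,-12.70) (12.70,0.74) (8.37,5.07) (3.00,9.86) (-4.78,3.29)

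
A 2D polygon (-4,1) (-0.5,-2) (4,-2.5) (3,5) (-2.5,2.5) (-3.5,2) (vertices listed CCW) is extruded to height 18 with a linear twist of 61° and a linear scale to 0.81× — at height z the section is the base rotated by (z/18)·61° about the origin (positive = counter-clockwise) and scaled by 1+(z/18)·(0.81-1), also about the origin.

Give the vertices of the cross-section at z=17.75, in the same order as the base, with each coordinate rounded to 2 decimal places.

Cross-section at z=17.75: (-2.32,-2.41) (1.21,-1.16) (3.38,1.81) (-2.31,4.14) (-2.77,-0.75) (-2.83,-1.66)

t = z/height = 17.75/18 = 0.986111
s = 1 + (scale-1)·z/height = 1 + (0.81-1)·17.75/18 = 0.812639
θ = twist·z/height = 61°·17.75/18 = 60.1528° = 1.049864 rad
cos θ = 0.497689, sin θ = 0.867356 (intermediates below are computed at full precision and shown rounded to 5 d.p.)
v1: (-4,1) → rotate → (-2.85811,-2.97173) → ×s → (-2.32261,-2.41495) → (-2.32,-2.41)
v2: (-0.5,-2) → rotate → (1.48587,-1.42906) → ×s → (1.20747,-1.16131) → (1.21,-1.16)
v3: (4,-2.5) → rotate → (4.15914,2.22520) → ×s → (3.37988,1.80828) → (3.38,1.81)
v4: (3,5) → rotate → (-2.84371,5.09051) → ×s → (-2.31091,4.13675) → (-2.31,4.14)
v5: (-2.5,2.5) → rotate → (-3.41261,-0.92417) → ×s → (-2.77322,-0.75101) → (-2.77,-0.75)
v6: (-3.5,2) → rotate → (-3.47662,-2.04037) → ×s → (-2.82524,-1.65808) → (-2.83,-1.66)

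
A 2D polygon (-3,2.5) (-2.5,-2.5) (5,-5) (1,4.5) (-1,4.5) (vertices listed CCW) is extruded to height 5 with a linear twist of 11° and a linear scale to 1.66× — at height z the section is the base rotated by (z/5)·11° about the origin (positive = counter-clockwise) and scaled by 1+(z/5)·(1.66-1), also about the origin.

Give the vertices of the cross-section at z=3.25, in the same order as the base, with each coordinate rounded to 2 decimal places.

t = z/height = 3.25/5 = 0.65
s = 1 + (scale-1)·z/height = 1 + (1.66-1)·3.25/5 = 1.429000
θ = twist·z/height = 11°·3.25/5 = 7.1500° = 0.124791 rad
cos θ = 0.992224, sin θ = 0.124467 (intermediates below are computed at full precision and shown rounded to 5 d.p.)
v1: (-3,2.5) → rotate → (-3.28784,2.10716) → ×s → (-4.69832,3.01113) → (-4.70,3.01)
v2: (-2.5,-2.5) → rotate → (-2.16939,-2.79173) → ×s → (-3.10006,-3.98938) → (-3.10,-3.99)
v3: (5,-5) → rotate → (5.58346,-4.33878) → ×s → (7.97876,-6.20012) → (7.98,-6.20)
v4: (1,4.5) → rotate → (0.43212,4.58947) → ×s → (0.61750,6.55836) → (0.62,6.56)
v5: (-1,4.5) → rotate → (-1.55233,4.34054) → ×s → (-2.21828,6.20263) → (-2.22,6.20)

Cross-section at z=3.25: (-4.70,3.01) (-3.10,-3.99) (7.98,-6.20) (0.62,6.56) (-2.22,6.20)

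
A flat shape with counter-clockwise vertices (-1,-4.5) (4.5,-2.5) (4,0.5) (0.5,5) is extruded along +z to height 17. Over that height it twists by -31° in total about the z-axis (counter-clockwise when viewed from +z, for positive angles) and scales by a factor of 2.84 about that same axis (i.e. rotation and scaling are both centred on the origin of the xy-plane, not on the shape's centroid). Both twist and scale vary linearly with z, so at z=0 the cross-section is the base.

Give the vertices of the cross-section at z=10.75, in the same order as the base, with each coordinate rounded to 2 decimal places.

Cross-section at z=10.75: (-5.30,-8.45) (7.36,-8.36) (8.52,-1.88) (4.65,9.83)

t = z/height = 10.75/17 = 0.632353
s = 1 + (scale-1)·z/height = 1 + (2.84-1)·10.75/17 = 2.163529
θ = twist·z/height = -31°·10.75/17 = -19.6029° = -0.342136 rad
cos θ = 0.942040, sin θ = -0.335500 (intermediates below are computed at full precision and shown rounded to 5 d.p.)
v1: (-1,-4.5) → rotate → (-2.45179,-3.90368) → ×s → (-5.30452,-8.44573) → (-5.30,-8.45)
v2: (4.5,-2.5) → rotate → (3.40043,-3.86485) → ×s → (7.35693,-8.36172) → (7.36,-8.36)
v3: (4,0.5) → rotate → (3.93591,-0.87098) → ×s → (8.51546,-1.88439) → (8.52,-1.88)
v4: (0.5,5) → rotate → (2.14852,4.54245) → ×s → (4.64839,9.82773) → (4.65,9.83)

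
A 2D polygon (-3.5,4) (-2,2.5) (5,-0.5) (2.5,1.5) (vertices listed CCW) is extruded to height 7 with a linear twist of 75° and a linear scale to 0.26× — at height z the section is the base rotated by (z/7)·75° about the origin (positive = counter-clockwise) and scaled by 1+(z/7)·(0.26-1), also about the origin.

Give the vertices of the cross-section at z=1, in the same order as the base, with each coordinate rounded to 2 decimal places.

t = z/height = 1/7 = 0.142857
s = 1 + (scale-1)·z/height = 1 + (0.26-1)·1/7 = 0.894286
θ = twist·z/height = 75°·1/7 = 10.7143° = 0.187000 rad
cos θ = 0.982566, sin θ = 0.185912 (intermediates below are computed at full precision and shown rounded to 5 d.p.)
v1: (-3.5,4) → rotate → (-4.18263,3.27958) → ×s → (-3.74047,2.93288) → (-3.74,2.93)
v2: (-2,2.5) → rotate → (-2.42991,2.08459) → ×s → (-2.17304,1.86422) → (-2.17,1.86)
v3: (5,-0.5) → rotate → (5.00579,0.43827) → ×s → (4.47660,0.39194) → (4.48,0.39)
v4: (2.5,1.5) → rotate → (2.17755,1.93863) → ×s → (1.94735,1.73369) → (1.95,1.73)

Cross-section at z=1: (-3.74,2.93) (-2.17,1.86) (4.48,0.39) (1.95,1.73)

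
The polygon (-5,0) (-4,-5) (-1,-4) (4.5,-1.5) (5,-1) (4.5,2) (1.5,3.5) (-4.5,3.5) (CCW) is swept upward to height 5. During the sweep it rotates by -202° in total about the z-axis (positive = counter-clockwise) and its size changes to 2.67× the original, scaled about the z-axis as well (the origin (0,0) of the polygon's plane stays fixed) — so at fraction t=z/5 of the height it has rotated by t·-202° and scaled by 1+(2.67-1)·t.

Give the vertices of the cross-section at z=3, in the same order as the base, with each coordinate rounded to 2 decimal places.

Cross-section at z=3: (5.19,8.56) (-4.41,12.04) (-5.81,5.86) (-7.24,-6.15) (-6.90,-7.53) (-1.24,-9.78) (4.44,-6.20) (10.66,4.08)

t = z/height = 3/5 = 0.6
s = 1 + (scale-1)·z/height = 1 + (2.67-1)·3/5 = 2.002000
θ = twist·z/height = -202°·3/5 = -121.2000° = -2.115339 rad
cos θ = -0.518027, sin θ = -0.855364 (intermediates below are computed at full precision and shown rounded to 5 d.p.)
v1: (-5,0) → rotate → (2.59014,4.27682) → ×s → (5.18545,8.56220) → (5.19,8.56)
v2: (-4,-5) → rotate → (-2.20471,6.01159) → ×s → (-4.41384,12.03521) → (-4.41,12.04)
v3: (-1,-4) → rotate → (-2.90343,2.92747) → ×s → (-5.81267,5.86080) → (-5.81,5.86)
v4: (4.5,-1.5) → rotate → (-3.61417,-3.07210) → ×s → (-7.23556,-6.15034) → (-7.24,-6.15)
v5: (5,-1) → rotate → (-3.44550,-3.75879) → ×s → (-6.89789,-7.52511) → (-6.90,-7.53)
v6: (4.5,2) → rotate → (-0.62039,-4.88519) → ×s → (-1.24203,-9.78016) → (-1.24,-9.78)
v7: (1.5,3.5) → rotate → (2.21673,-3.09614) → ×s → (4.43790,-6.19847) → (4.44,-6.20)
v8: (-4.5,3.5) → rotate → (5.32490,2.03604) → ×s → (10.66044,4.07616) → (10.66,4.08)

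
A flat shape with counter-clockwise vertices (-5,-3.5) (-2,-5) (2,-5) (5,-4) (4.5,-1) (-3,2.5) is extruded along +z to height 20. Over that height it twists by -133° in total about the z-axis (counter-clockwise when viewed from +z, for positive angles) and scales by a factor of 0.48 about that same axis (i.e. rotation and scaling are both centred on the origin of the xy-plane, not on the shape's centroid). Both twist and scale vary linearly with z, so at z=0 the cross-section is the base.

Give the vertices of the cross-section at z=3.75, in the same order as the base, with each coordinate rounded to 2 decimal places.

t = z/height = 3.75/20 = 0.1875
s = 1 + (scale-1)·z/height = 1 + (0.48-1)·3.75/20 = 0.902500
θ = twist·z/height = -133°·3.75/20 = -24.9375° = -0.435241 rad
cos θ = 0.906768, sin θ = -0.421629 (intermediates below are computed at full precision and shown rounded to 5 d.p.)
v1: (-5,-3.5) → rotate → (-6.00954,-1.06554) → ×s → (-5.42361,-0.96165) → (-5.42,-0.96)
v2: (-2,-5) → rotate → (-3.92168,-3.69058) → ×s → (-3.53932,-3.33075) → (-3.54,-3.33)
v3: (2,-5) → rotate → (-0.29461,-5.37710) → ×s → (-0.26589,-4.85283) → (-0.27,-4.85)
v4: (5,-4) → rotate → (2.84732,-5.73522) → ×s → (2.56971,-5.17604) → (2.57,-5.18)
v5: (4.5,-1) → rotate → (3.65883,-2.80410) → ×s → (3.30209,-2.53070) → (3.30,-2.53)
v6: (-3,2.5) → rotate → (-1.66623,3.53181) → ×s → (-1.50377,3.18746) → (-1.50,3.19)

Cross-section at z=3.75: (-5.42,-0.96) (-3.54,-3.33) (-0.27,-4.85) (2.57,-5.18) (3.30,-2.53) (-1.50,3.19)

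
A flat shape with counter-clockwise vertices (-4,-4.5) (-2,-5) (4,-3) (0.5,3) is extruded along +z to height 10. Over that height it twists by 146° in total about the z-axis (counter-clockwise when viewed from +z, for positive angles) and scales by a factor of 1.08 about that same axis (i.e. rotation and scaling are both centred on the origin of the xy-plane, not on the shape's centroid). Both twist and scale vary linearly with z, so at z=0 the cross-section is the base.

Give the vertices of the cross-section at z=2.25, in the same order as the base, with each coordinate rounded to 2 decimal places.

Cross-section at z=2.25: (-0.94,-6.06) (1.05,-5.38) (5.08,-0.36) (-1.23,2.84)

t = z/height = 2.25/10 = 0.225
s = 1 + (scale-1)·z/height = 1 + (1.08-1)·2.25/10 = 1.018000
θ = twist·z/height = 146°·2.25/10 = 32.8500° = 0.573341 rad
cos θ = 0.840094, sin θ = 0.542442 (intermediates below are computed at full precision and shown rounded to 5 d.p.)
v1: (-4,-4.5) → rotate → (-0.91939,-5.95019) → ×s → (-0.93594,-6.05729) → (-0.94,-6.06)
v2: (-2,-5) → rotate → (1.03202,-5.28535) → ×s → (1.05060,-5.38049) → (1.05,-5.38)
v3: (4,-3) → rotate → (4.98770,-0.35051) → ×s → (5.07748,-0.35682) → (5.08,-0.36)
v4: (0.5,3) → rotate → (-1.20728,2.79150) → ×s → (-1.22901,2.84175) → (-1.23,2.84)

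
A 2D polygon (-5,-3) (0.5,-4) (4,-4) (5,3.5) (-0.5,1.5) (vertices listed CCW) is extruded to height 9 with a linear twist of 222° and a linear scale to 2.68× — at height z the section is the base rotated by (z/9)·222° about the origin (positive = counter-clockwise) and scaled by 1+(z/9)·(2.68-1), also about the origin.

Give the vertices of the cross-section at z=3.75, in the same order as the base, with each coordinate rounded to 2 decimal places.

t = z/height = 3.75/9 = 0.416667
s = 1 + (scale-1)·z/height = 1 + (2.68-1)·3.75/9 = 1.700000
θ = twist·z/height = 222°·3.75/9 = 92.5000° = 1.614430 rad
cos θ = -0.043619, sin θ = 0.999048 (intermediates below are computed at full precision and shown rounded to 5 d.p.)
v1: (-5,-3) → rotate → (3.21524,-4.86438) → ×s → (5.46591,-8.26945) → (5.47,-8.27)
v2: (0.5,-4) → rotate → (3.97438,0.67400) → ×s → (6.75645,1.14580) → (6.76,1.15)
v3: (4,-4) → rotate → (3.82172,4.17067) → ×s → (6.49692,7.09014) → (6.50,7.09)
v4: (5,3.5) → rotate → (-3.71477,4.84257) → ×s → (-6.31510,8.23237) → (-6.32,8.23)
v5: (-0.5,1.5) → rotate → (-1.47676,-0.56495) → ×s → (-2.51050,-0.96042) → (-2.51,-0.96)

Cross-section at z=3.75: (5.47,-8.27) (6.76,1.15) (6.50,7.09) (-6.32,8.23) (-2.51,-0.96)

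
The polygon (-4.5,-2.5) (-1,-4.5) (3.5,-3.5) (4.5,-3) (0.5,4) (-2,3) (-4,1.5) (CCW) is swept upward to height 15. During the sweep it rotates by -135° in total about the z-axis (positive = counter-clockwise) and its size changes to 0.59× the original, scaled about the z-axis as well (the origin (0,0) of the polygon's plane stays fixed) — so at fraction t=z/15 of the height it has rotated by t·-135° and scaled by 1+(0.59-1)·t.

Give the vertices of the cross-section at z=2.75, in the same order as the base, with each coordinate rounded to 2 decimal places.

t = z/height = 2.75/15 = 0.183333
s = 1 + (scale-1)·z/height = 1 + (0.59-1)·2.75/15 = 0.924833
θ = twist·z/height = -135°·2.75/15 = -24.7500° = -0.431969 rad
cos θ = 0.908143, sin θ = -0.418660 (intermediates below are computed at full precision and shown rounded to 5 d.p.)
v1: (-4.5,-2.5) → rotate → (-5.13329,-0.38639) → ×s → (-4.74744,-0.35735) → (-4.75,-0.36)
v2: (-1,-4.5) → rotate → (-2.79211,-3.66798) → ×s → (-2.58224,-3.39227) → (-2.58,-3.39)
v3: (3.5,-3.5) → rotate → (1.71319,-4.64381) → ×s → (1.58442,-4.29475) → (1.58,-4.29)
v4: (4.5,-3) → rotate → (2.83067,-4.60840) → ×s → (2.61789,-4.26200) → (2.62,-4.26)
v5: (0.5,4) → rotate → (2.12871,3.42324) → ×s → (1.96870,3.16593) → (1.97,3.17)
v6: (-2,3) → rotate → (-0.56031,3.56175) → ×s → (-0.51819,3.29402) → (-0.52,3.29)
v7: (-4,1.5) → rotate → (-3.00458,3.03685) → ×s → (-2.77874,2.80858) → (-2.78,2.81)

Cross-section at z=2.75: (-4.75,-0.36) (-2.58,-3.39) (1.58,-4.29) (2.62,-4.26) (1.97,3.17) (-0.52,3.29) (-2.78,2.81)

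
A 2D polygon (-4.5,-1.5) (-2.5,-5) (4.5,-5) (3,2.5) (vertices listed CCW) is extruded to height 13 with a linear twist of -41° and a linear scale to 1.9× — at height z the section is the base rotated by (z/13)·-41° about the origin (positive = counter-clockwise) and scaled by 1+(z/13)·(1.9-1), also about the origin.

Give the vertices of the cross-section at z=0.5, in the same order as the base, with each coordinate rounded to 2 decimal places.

t = z/height = 0.5/13 = 0.0384615
s = 1 + (scale-1)·z/height = 1 + (1.9-1)·0.5/13 = 1.034615
θ = twist·z/height = -41°·0.5/13 = -1.5769° = -0.027522 rad
cos θ = 0.999621, sin θ = -0.027519 (intermediates below are computed at full precision and shown rounded to 5 d.p.)
v1: (-4.5,-1.5) → rotate → (-4.53957,-1.37560) → ×s → (-4.69671,-1.42321) → (-4.70,-1.42)
v2: (-2.5,-5) → rotate → (-2.63665,-4.92931) → ×s → (-2.72792,-5.09994) → (-2.73,-5.10)
v3: (4.5,-5) → rotate → (4.36070,-5.12194) → ×s → (4.51165,-5.29924) → (4.51,-5.30)
v4: (3,2.5) → rotate → (3.06766,2.41650) → ×s → (3.17385,2.50014) → (3.17,2.50)

Cross-section at z=0.5: (-4.70,-1.42) (-2.73,-5.10) (4.51,-5.30) (3.17,2.50)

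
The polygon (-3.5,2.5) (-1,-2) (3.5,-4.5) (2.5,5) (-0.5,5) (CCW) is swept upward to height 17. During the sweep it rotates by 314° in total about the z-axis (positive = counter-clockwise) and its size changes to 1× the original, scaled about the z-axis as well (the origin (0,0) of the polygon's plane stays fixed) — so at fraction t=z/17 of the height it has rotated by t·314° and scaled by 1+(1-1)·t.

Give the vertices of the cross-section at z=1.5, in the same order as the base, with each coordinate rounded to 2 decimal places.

t = z/height = 1.5/17 = 0.0882353
s = 1 + (scale-1)·z/height = 1 + (1-1)·1.5/17 = 1.000000
θ = twist·z/height = 314°·1.5/17 = 27.7059° = 0.483559 rad
cos θ = 0.885346, sin θ = 0.464933 (intermediates below are computed at full precision and shown rounded to 5 d.p.)
v1: (-3.5,2.5) → rotate → (-4.26104,0.58610) → ×s → (-4.26104,0.58610) → (-4.26,0.59)
v2: (-1,-2) → rotate → (0.04452,-2.23562) → ×s → (0.04452,-2.23562) → (0.04,-2.24)
v3: (3.5,-4.5) → rotate → (5.19091,-2.35679) → ×s → (5.19091,-2.35679) → (5.19,-2.36)
v4: (2.5,5) → rotate → (-0.11130,5.58906) → ×s → (-0.11130,5.58906) → (-0.11,5.59)
v5: (-0.5,5) → rotate → (-2.76734,4.19426) → ×s → (-2.76734,4.19426) → (-2.77,4.19)

Cross-section at z=1.5: (-4.26,0.59) (0.04,-2.24) (5.19,-2.36) (-0.11,5.59) (-2.77,4.19)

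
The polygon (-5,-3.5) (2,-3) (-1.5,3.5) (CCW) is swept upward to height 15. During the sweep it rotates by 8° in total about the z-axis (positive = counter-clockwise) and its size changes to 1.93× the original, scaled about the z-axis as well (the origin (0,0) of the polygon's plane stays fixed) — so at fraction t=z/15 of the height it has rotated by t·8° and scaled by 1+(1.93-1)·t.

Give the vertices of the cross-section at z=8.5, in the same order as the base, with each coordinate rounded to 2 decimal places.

t = z/height = 8.5/15 = 0.566667
s = 1 + (scale-1)·z/height = 1 + (1.93-1)·8.5/15 = 1.527000
θ = twist·z/height = 8°·8.5/15 = 4.5333° = 0.079122 rad
cos θ = 0.996872, sin θ = 0.079039 (intermediates below are computed at full precision and shown rounded to 5 d.p.)
v1: (-5,-3.5) → rotate → (-4.70772,-3.88425) → ×s → (-7.18869,-5.93124) → (-7.19,-5.93)
v2: (2,-3) → rotate → (2.23086,-2.83254) → ×s → (3.40652,-4.32528) → (3.41,-4.33)
v3: (-1.5,3.5) → rotate → (-1.77194,3.37049) → ×s → (-2.70576,5.14674) → (-2.71,5.15)

Cross-section at z=8.5: (-7.19,-5.93) (3.41,-4.33) (-2.71,5.15)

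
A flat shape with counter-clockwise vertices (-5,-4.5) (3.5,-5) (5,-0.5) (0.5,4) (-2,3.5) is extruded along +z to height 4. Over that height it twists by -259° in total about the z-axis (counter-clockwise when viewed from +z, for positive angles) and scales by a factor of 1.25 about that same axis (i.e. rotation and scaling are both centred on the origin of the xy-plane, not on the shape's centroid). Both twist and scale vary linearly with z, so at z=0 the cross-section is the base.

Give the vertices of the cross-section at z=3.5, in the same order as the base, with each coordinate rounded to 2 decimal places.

Cross-section at z=3.5: (8.17,-0.66) (1.50,7.29) (-3.74,4.85) (-3.96,-2.91) (-1.43,-4.70)

t = z/height = 3.5/4 = 0.875
s = 1 + (scale-1)·z/height = 1 + (1.25-1)·3.5/4 = 1.218750
θ = twist·z/height = -259°·3.5/4 = -226.6250° = -3.955352 rad
cos θ = -0.686770, sin θ = 0.726874 (intermediates below are computed at full precision and shown rounded to 5 d.p.)
v1: (-5,-4.5) → rotate → (6.70479,-0.54391) → ×s → (8.17146,-0.66288) → (8.17,-0.66)
v2: (3.5,-5) → rotate → (1.23068,5.97791) → ×s → (1.49989,7.28558) → (1.50,7.29)
v3: (5,-0.5) → rotate → (-3.07041,3.97776) → ×s → (-3.74207,4.84789) → (-3.74,4.85)
v4: (0.5,4) → rotate → (-3.25088,-2.38364) → ×s → (-3.96201,-2.90507) → (-3.96,-2.91)
v5: (-2,3.5) → rotate → (-1.17052,-3.85745) → ×s → (-1.42657,-4.70126) → (-1.43,-4.70)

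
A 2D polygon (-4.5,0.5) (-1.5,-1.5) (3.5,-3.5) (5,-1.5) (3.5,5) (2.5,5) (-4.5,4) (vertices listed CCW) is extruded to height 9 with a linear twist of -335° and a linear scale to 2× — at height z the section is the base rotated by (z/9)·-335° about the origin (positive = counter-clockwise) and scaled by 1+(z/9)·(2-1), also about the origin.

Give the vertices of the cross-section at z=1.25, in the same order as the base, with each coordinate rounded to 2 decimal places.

Cross-section at z=1.25: (-3.11,4.11) (-2.42,0.06) (-0.15,-5.64) (2.68,-5.31) (6.87,1.03) (6.09,1.85) (-0.22,6.85)

t = z/height = 1.25/9 = 0.138889
s = 1 + (scale-1)·z/height = 1 + (2-1)·1.25/9 = 1.138889
θ = twist·z/height = -335°·1.25/9 = -46.5278° = -0.812063 rad
cos θ = 0.688003, sin θ = -0.725708 (intermediates below are computed at full precision and shown rounded to 5 d.p.)
v1: (-4.5,0.5) → rotate → (-2.73316,3.60969) → ×s → (-3.11276,4.11103) → (-3.11,4.11)
v2: (-1.5,-1.5) → rotate → (-2.12057,0.05656) → ×s → (-2.41509,0.06441) → (-2.42,0.06)
v3: (3.5,-3.5) → rotate → (-0.13197,-4.94799) → ×s → (-0.15030,-5.63521) → (-0.15,-5.64)
v4: (5,-1.5) → rotate → (2.35145,-4.66054) → ×s → (2.67804,-5.30784) → (2.68,-5.31)
v5: (3.5,5) → rotate → (6.03655,0.90004) → ×s → (6.87496,1.02504) → (6.87,1.03)
v6: (2.5,5) → rotate → (5.34855,1.62574) → ×s → (6.09140,1.85154) → (6.09,1.85)
v7: (-4.5,4) → rotate → (-0.19318,6.01770) → ×s → (-0.22001,6.85349) → (-0.22,6.85)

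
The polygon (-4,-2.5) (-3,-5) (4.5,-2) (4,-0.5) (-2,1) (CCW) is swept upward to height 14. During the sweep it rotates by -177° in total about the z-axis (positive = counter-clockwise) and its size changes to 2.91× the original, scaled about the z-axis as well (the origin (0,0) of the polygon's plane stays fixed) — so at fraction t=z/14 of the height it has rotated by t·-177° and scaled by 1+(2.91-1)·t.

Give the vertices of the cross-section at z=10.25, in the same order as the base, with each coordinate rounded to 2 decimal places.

Cross-section at z=10.25: (1.49,11.21) (-4.66,13.19) (-10.57,-5.26) (-7.04,-6.63) (4.91,2.17)

t = z/height = 10.25/14 = 0.732143
s = 1 + (scale-1)·z/height = 1 + (2.91-1)·10.25/14 = 2.398393
θ = twist·z/height = -177°·10.25/14 = -129.5893° = -2.261760 rad
cos θ = -0.637280, sin θ = -0.770632 (intermediates below are computed at full precision and shown rounded to 5 d.p.)
v1: (-4,-2.5) → rotate → (0.62254,4.67573) → ×s → (1.49309,11.21424) → (1.49,11.21)
v2: (-3,-5) → rotate → (-1.94132,5.49830) → ×s → (-4.65605,13.18708) → (-4.66,13.19)
v3: (4.5,-2) → rotate → (-4.40902,-2.19329) → ×s → (-10.57457,-5.26036) → (-10.57,-5.26)
v4: (4,-0.5) → rotate → (-2.93444,-2.76389) → ×s → (-7.03793,-6.62889) → (-7.04,-6.63)
v5: (-2,1) → rotate → (2.04519,0.90398) → ×s → (4.90517,2.16811) → (4.91,2.17)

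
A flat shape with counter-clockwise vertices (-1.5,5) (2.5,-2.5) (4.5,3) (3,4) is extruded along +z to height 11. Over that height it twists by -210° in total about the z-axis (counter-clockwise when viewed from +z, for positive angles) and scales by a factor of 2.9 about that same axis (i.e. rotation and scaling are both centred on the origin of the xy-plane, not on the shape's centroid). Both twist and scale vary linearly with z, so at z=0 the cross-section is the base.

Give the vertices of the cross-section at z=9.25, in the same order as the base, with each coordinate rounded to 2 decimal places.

Cross-section at z=9.25: (4.66,-12.73) (-6.87,6.10) (-11.21,-8.47) (-7.16,-10.84)

t = z/height = 9.25/11 = 0.840909
s = 1 + (scale-1)·z/height = 1 + (2.9-1)·9.25/11 = 2.597727
θ = twist·z/height = -210°·9.25/11 = -176.5909° = -3.082093 rad
cos θ = -0.998230, sin θ = -0.059465 (intermediates below are computed at full precision and shown rounded to 5 d.p.)
v1: (-1.5,5) → rotate → (1.79467,-4.90195) → ×s → (4.66206,-12.73394) → (4.66,-12.73)
v2: (2.5,-2.5) → rotate → (-2.64424,2.34691) → ×s → (-6.86901,6.09664) → (-6.87,6.10)
v3: (4.5,3) → rotate → (-4.31364,-3.26228) → ×s → (-11.20567,-8.47452) → (-11.21,-8.47)
v4: (3,4) → rotate → (-2.75683,-4.17132) → ×s → (-7.16150,-10.83594) → (-7.16,-10.84)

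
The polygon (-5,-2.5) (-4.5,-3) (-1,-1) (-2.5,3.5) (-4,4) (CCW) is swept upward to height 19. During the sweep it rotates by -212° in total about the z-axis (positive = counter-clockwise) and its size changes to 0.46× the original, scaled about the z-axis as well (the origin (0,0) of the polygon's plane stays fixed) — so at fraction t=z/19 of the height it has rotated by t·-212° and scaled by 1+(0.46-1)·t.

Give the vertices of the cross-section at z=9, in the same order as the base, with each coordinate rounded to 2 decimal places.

t = z/height = 9/19 = 0.473684
s = 1 + (scale-1)·z/height = 1 + (0.46-1)·9/19 = 0.744211
θ = twist·z/height = -212°·9/19 = -100.4211° = -1.752678 rad
cos θ = -0.180881, sin θ = -0.983505 (intermediates below are computed at full precision and shown rounded to 5 d.p.)
v1: (-5,-2.5) → rotate → (-1.55436,5.36973) → ×s → (-1.15677,3.99621) → (-1.16,4.00)
v2: (-4.5,-3) → rotate → (-2.13655,4.96841) → ×s → (-1.59005,3.69755) → (-1.59,3.70)
v3: (-1,-1) → rotate → (-0.80262,1.16439) → ×s → (-0.59732,0.86655) → (-0.60,0.87)
v4: (-2.5,3.5) → rotate → (3.89447,1.82568) → ×s → (2.89830,1.35869) → (2.90,1.36)
v5: (-4,4) → rotate → (4.65754,3.21050) → ×s → (3.46619,2.38929) → (3.47,2.39)

Cross-section at z=9: (-1.16,4.00) (-1.59,3.70) (-0.60,0.87) (2.90,1.36) (3.47,2.39)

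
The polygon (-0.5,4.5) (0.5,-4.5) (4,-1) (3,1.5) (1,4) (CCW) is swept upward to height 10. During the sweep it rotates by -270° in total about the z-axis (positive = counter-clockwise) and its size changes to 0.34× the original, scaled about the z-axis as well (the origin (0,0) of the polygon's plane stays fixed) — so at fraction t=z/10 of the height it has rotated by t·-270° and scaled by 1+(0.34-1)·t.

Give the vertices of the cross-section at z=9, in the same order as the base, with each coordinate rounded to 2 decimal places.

t = z/height = 9/10 = 0.9
s = 1 + (scale-1)·z/height = 1 + (0.34-1)·9/10 = 0.406000
θ = twist·z/height = -270°·9/10 = -243.0000° = -4.241150 rad
cos θ = -0.453990, sin θ = 0.891007 (intermediates below are computed at full precision and shown rounded to 5 d.p.)
v1: (-0.5,4.5) → rotate → (-3.78253,-2.48846) → ×s → (-1.53571,-1.01031) → (-1.54,-1.01)
v2: (0.5,-4.5) → rotate → (3.78253,2.48846) → ×s → (1.53571,1.01031) → (1.54,1.01)
v3: (4,-1) → rotate → (-0.92496,4.01802) → ×s → (-0.37553,1.63131) → (-0.38,1.63)
v4: (3,1.5) → rotate → (-2.69848,1.99203) → ×s → (-1.09558,0.80877) → (-1.10,0.81)
v5: (1,4) → rotate → (-4.01802,-0.92496) → ×s → (-1.63131,-0.37553) → (-1.63,-0.38)

Cross-section at z=9: (-1.54,-1.01) (1.54,1.01) (-0.38,1.63) (-1.10,0.81) (-1.63,-0.38)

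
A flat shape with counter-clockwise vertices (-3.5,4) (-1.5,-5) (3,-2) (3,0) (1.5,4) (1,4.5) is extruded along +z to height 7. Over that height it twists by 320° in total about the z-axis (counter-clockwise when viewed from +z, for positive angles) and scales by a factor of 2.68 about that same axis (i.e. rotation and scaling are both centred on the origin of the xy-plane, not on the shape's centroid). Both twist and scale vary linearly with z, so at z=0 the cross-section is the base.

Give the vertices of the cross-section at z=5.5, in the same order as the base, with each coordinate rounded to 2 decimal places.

t = z/height = 5.5/7 = 0.785714
s = 1 + (scale-1)·z/height = 1 + (2.68-1)·5.5/7 = 2.320000
θ = twist·z/height = 320°·5.5/7 = 251.4286° = 4.388256 rad
cos θ = -0.318487, sin θ = -0.947927 (intermediates below are computed at full precision and shown rounded to 5 d.p.)
v1: (-3.5,4) → rotate → (4.90641,2.04380) → ×s → (11.38288,4.74161) → (11.38,4.74)
v2: (-1.5,-5) → rotate → (-4.26191,3.01432) → ×s → (-9.88762,6.99323) → (-9.89,6.99)
v3: (3,-2) → rotate → (-2.85131,-2.20681) → ×s → (-6.61505,-5.11980) → (-6.62,-5.12)
v4: (3,0) → rotate → (-0.95546,-2.84378) → ×s → (-2.21667,-6.59757) → (-2.22,-6.60)
v5: (1.5,4) → rotate → (3.31398,-2.69584) → ×s → (7.68843,-6.25434) → (7.69,-6.25)
v6: (1,4.5) → rotate → (3.94719,-2.38112) → ×s → (9.15747,-5.52419) → (9.16,-5.52)

Cross-section at z=5.5: (11.38,4.74) (-9.89,6.99) (-6.62,-5.12) (-2.22,-6.60) (7.69,-6.25) (9.16,-5.52)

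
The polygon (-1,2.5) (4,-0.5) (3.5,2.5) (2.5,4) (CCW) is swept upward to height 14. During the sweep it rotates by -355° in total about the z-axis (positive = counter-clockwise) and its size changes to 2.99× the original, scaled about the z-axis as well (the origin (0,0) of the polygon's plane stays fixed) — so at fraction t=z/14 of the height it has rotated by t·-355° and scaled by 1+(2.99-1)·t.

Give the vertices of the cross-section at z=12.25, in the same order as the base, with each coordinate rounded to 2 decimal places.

Cross-section at z=12.25: (-6.99,2.38) (8.18,7.43) (1.05,11.74) (-3.86,12.34)

t = z/height = 12.25/14 = 0.875
s = 1 + (scale-1)·z/height = 1 + (2.99-1)·12.25/14 = 2.741250
θ = twist·z/height = -355°·12.25/14 = -310.6250° = -5.421429 rad
cos θ = 0.651105, sin θ = 0.758987 (intermediates below are computed at full precision and shown rounded to 5 d.p.)
v1: (-1,2.5) → rotate → (-2.54857,0.86878) → ×s → (-6.98628,2.38153) → (-6.99,2.38)
v2: (4,-0.5) → rotate → (2.98392,2.71040) → ×s → (8.17966,7.42987) → (8.18,7.43)
v3: (3.5,2.5) → rotate → (0.38140,4.28422) → ×s → (1.04552,11.74412) → (1.05,11.74)
v4: (2.5,4) → rotate → (-1.40819,4.50189) → ×s → (-3.86019,12.34081) → (-3.86,12.34)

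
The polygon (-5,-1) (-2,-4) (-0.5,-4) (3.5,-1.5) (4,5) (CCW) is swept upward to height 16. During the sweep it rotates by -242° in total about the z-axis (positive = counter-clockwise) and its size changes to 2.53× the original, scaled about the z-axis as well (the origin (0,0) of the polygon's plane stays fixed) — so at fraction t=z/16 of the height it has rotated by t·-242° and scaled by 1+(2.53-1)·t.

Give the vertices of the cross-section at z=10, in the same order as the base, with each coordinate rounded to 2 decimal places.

Cross-section at z=10: (7.63,6.42) (-0.33,8.74) (-2.91,7.33) (-7.41,-0.72) (-2.16,-12.34)

t = z/height = 10/16 = 0.625
s = 1 + (scale-1)·z/height = 1 + (2.53-1)·10/16 = 1.956250
θ = twist·z/height = -242°·10/16 = -151.2500° = -2.639810 rad
cos θ = -0.876727, sin θ = -0.480989 (intermediates below are computed at full precision and shown rounded to 5 d.p.)
v1: (-5,-1) → rotate → (3.90265,3.28167) → ×s → (7.63455,6.41977) → (7.63,6.42)
v2: (-2,-4) → rotate → (-0.17050,4.46888) → ×s → (-0.33354,8.74226) → (-0.33,8.74)
v3: (-0.5,-4) → rotate → (-1.48559,3.74740) → ×s → (-2.90619,7.33085) → (-2.91,7.33)
v4: (3.5,-1.5) → rotate → (-3.79003,-0.36837) → ×s → (-7.41424,-0.72062) → (-7.41,-0.72)
v5: (4,5) → rotate → (-1.10196,-6.30759) → ×s → (-2.15572,-12.33922) → (-2.16,-12.34)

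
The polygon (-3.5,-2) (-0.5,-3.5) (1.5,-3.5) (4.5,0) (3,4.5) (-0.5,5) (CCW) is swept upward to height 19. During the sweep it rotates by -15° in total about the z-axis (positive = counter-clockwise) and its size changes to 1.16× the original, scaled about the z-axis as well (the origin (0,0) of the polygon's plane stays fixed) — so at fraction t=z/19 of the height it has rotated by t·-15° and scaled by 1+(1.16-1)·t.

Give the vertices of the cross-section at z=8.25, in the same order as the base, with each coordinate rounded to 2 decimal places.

Cross-section at z=8.25: (-3.96,-1.70) (-0.96,-3.66) (1.17,-3.90) (4.78,-0.55) (3.73,4.42) (0.08,5.37)

t = z/height = 8.25/19 = 0.434211
s = 1 + (scale-1)·z/height = 1 + (1.16-1)·8.25/19 = 1.069474
θ = twist·z/height = -15°·8.25/19 = -6.5132° = -0.113676 rad
cos θ = 0.993546, sin θ = -0.113431 (intermediates below are computed at full precision and shown rounded to 5 d.p.)
v1: (-3.5,-2) → rotate → (-3.70427,-1.59008) → ×s → (-3.96162,-1.70055) → (-3.96,-1.70)
v2: (-0.5,-3.5) → rotate → (-0.89378,-3.42069) → ×s → (-0.95588,-3.65834) → (-0.96,-3.66)
v3: (1.5,-3.5) → rotate → (1.09331,-3.64756) → ×s → (1.16927,-3.90097) → (1.17,-3.90)
v4: (4.5,0) → rotate → (4.47096,-0.51044) → ×s → (4.78157,-0.54590) → (4.78,-0.55)
v5: (3,4.5) → rotate → (3.49108,4.13066) → ×s → (3.73362,4.41763) → (3.73,4.42)
v6: (-0.5,5) → rotate → (0.07038,5.02444) → ×s → (0.07527,5.37351) → (0.08,5.37)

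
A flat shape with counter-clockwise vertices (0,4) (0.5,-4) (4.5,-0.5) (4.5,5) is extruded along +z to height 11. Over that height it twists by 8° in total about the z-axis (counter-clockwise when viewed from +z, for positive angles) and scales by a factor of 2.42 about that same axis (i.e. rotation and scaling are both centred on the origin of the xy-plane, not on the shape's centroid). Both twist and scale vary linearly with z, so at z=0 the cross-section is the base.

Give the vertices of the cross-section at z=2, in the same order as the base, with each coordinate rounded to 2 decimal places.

Cross-section at z=2: (-0.13,5.03) (0.76,-5.02) (5.68,-0.49) (5.50,6.43)

t = z/height = 2/11 = 0.181818
s = 1 + (scale-1)·z/height = 1 + (2.42-1)·2/11 = 1.258182
θ = twist·z/height = 8°·2/11 = 1.4545° = 0.025387 rad
cos θ = 0.999678, sin θ = 0.025384 (intermediates below are computed at full precision and shown rounded to 5 d.p.)
v1: (0,4) → rotate → (-0.10154,3.99871) → ×s → (-0.12775,5.03111) → (-0.13,5.03)
v2: (0.5,-4) → rotate → (0.60137,-3.98602) → ×s → (0.75664,-5.01514) → (0.76,-5.02)
v3: (4.5,-0.5) → rotate → (4.51124,-0.38561) → ×s → (5.67596,-0.48517) → (5.68,-0.49)
v4: (4.5,5) → rotate → (4.37163,5.11262) → ×s → (5.50031,6.43260) → (5.50,6.43)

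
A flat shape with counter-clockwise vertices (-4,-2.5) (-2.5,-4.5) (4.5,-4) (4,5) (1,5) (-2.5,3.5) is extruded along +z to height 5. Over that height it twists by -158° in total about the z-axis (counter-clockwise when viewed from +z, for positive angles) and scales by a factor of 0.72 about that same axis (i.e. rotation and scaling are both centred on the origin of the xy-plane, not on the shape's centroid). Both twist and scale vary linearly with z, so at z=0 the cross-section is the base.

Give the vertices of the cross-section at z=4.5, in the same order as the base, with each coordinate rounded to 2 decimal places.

Cross-section at z=4.5: (1.22,3.31) (-0.59,3.81) (-4.49,0.30) (-0.07,-4.79) (1.70,-3.41) (3.08,-0.92)

t = z/height = 4.5/5 = 0.9
s = 1 + (scale-1)·z/height = 1 + (0.72-1)·4.5/5 = 0.748000
θ = twist·z/height = -158°·4.5/5 = -142.2000° = -2.481858 rad
cos θ = -0.790155, sin θ = -0.612907 (intermediates below are computed at full precision and shown rounded to 5 d.p.)
v1: (-4,-2.5) → rotate → (1.62835,4.42702) → ×s → (1.21801,3.31141) → (1.22,3.31)
v2: (-2.5,-4.5) → rotate → (-0.78269,5.08797) → ×s → (-0.58546,3.80580) → (-0.59,3.81)
v3: (4.5,-4) → rotate → (-6.00733,0.40254) → ×s → (-4.49348,0.30110) → (-4.49,0.30)
v4: (4,5) → rotate → (-0.09608,-6.40240) → ×s → (-0.07187,-4.78900) → (-0.07,-4.79)
v5: (1,5) → rotate → (2.27438,-4.56368) → ×s → (1.70124,-3.41363) → (1.70,-3.41)
v6: (-2.5,3.5) → rotate → (4.12056,-1.23327) → ×s → (3.08218,-0.92249) → (3.08,-0.92)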